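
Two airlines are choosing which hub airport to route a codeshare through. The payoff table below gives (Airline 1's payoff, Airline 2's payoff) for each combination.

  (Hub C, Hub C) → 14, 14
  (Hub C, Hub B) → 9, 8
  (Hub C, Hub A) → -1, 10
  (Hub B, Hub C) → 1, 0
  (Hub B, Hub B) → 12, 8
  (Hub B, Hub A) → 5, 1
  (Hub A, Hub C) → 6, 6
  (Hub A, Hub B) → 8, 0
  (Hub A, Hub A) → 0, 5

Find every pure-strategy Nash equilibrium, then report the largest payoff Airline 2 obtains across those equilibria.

14

Both Hub C is a pure NE (Airline 1: 14 ≥ 6; Airline 2: 14 ≥ 10). Airline 2 gets 14.
Both Hub B is a pure NE (Airline 1: 12 ≥ 9; Airline 2: 8 ≥ 1). Airline 2 gets 8.
Every other cell has a profitable deviation for at least one player. Highest of {14, 8} is 14.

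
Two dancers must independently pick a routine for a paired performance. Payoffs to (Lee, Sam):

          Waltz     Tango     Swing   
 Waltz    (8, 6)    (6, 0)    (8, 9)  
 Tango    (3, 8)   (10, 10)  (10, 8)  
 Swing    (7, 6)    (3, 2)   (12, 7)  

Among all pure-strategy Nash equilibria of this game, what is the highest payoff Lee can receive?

Both Tango is a pure NE (Lee: 10 ≥ 6; Sam: 10 ≥ 8). Lee gets 10.
Both Swing is a pure NE (Lee: 12 ≥ 10; Sam: 7 ≥ 6). Lee gets 12.
Every other cell has a profitable deviation for at least one player. Highest of {10, 12} is 12.

12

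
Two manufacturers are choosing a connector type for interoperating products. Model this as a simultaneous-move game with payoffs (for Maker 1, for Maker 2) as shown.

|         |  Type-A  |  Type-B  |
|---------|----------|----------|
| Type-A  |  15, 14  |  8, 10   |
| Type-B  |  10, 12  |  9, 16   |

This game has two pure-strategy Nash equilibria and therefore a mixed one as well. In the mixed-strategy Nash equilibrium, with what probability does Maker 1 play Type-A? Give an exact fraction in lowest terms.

Maker 1's mix p on Type-A must make Maker 2 indifferent between Type-A and Type-B.
Maker 2's payoff from Type-A: 14p + 12(1−p). From Type-B: 10p + 16(1−p).
Set equal: 4p = 4(1−p) → p = 4/8 = 1/2.

1/2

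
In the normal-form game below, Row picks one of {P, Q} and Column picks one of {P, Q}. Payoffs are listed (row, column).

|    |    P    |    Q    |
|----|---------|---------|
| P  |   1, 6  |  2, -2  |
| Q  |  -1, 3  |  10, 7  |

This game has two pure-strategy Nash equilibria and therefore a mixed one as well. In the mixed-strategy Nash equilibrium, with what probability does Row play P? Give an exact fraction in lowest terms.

Row's mix p on P must make Column indifferent between P and Q.
Column's payoff from P: 6p + 3(1−p). From Q: (-2)p + 7(1−p).
Set equal: 8p = 4(1−p) → p = 4/12 = 1/3.

1/3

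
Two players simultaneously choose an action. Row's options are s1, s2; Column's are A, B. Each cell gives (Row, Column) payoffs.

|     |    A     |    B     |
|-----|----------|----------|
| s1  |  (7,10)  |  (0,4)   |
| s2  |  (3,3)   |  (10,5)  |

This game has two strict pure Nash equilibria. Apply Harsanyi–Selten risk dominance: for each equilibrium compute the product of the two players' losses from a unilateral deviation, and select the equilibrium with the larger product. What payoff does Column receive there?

At (s1, A): Row loses 7 − 3 = 4 by deviating; Column loses 10 − 4 = 6. Product = 4·6 = 24.
At (s2, B): Row loses 10 − 0 = 10 by deviating; Column loses 5 − 3 = 2. Product = 10·2 = 20.
24 > 20, so (s1, A) is risk-dominant. Column's payoff there is 10.

10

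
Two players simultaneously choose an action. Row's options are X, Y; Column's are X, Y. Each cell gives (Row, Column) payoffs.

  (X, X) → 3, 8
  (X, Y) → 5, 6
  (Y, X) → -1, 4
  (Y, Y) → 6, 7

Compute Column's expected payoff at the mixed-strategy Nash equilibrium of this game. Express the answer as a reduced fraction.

Row mixes with probability p on X, chosen so Column is indifferent: 8p + 4(1−p) = 6p + 7(1−p) gives p = 3/5.
Column's expected payoff is 8·3/5 + 4·2/5 = 32/5.

32/5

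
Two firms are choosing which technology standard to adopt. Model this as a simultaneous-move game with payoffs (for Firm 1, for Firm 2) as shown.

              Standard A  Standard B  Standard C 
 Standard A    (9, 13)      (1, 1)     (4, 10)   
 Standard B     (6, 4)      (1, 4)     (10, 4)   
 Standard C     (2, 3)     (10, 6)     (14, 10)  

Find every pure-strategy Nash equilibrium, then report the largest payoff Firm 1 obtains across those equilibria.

14

Both Standard A is a pure NE (Firm 1: 9 ≥ 6; Firm 2: 13 ≥ 10). Firm 1 gets 9.
Both Standard C is a pure NE (Firm 1: 14 ≥ 10; Firm 2: 10 ≥ 6). Firm 1 gets 14.
Every other cell has a profitable deviation for at least one player. Highest of {9, 14} is 14.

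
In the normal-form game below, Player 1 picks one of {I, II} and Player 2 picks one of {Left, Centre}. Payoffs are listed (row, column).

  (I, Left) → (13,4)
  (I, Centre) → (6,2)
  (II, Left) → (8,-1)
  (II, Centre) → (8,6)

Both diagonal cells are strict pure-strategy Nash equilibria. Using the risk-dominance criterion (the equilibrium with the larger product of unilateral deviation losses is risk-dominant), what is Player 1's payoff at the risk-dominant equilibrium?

8

At (I, Left): Player 1 loses 13 − 8 = 5 by deviating; Player 2 loses 4 − 2 = 2. Product = 5·2 = 10.
At (II, Centre): Player 1 loses 8 − 6 = 2 by deviating; Player 2 loses 6 − (-1) = 7. Product = 2·7 = 14.
14 > 10, so (II, Centre) is risk-dominant. Player 1's payoff there is 8.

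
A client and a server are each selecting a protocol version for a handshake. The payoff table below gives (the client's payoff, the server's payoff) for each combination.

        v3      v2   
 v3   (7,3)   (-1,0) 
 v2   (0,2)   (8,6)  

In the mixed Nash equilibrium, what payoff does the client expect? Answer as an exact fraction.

7/2

The server mixes with probability q on v3, chosen so the client is indifferent: 7q + (-1)(1−q) = 0q + 8(1−q) gives q = 9/16.
The client's expected payoff (from either row, since indifferent) is 7·9/16 + (-1)·7/16 = 7/2.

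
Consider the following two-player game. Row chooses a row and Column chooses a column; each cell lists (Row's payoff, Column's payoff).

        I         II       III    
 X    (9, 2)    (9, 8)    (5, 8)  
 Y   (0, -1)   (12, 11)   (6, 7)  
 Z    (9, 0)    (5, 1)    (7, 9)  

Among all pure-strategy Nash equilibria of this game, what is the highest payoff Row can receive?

12

(Y, II) is a pure NE (Row: 12 ≥ 9; Column: 11 ≥ 7). Row gets 12.
(Z, III) is a pure NE (Row: 7 ≥ 6; Column: 9 ≥ 1). Row gets 7.
Every other cell has a profitable deviation for at least one player. Highest of {12, 7} is 12.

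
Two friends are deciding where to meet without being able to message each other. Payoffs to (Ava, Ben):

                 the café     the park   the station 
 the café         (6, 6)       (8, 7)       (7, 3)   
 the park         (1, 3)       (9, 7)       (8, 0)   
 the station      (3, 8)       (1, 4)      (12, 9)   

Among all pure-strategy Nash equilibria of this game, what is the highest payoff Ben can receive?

Both the park is a pure NE (Ava: 9 ≥ 8; Ben: 7 ≥ 3). Ben gets 7.
Both the station is a pure NE (Ava: 12 ≥ 8; Ben: 9 ≥ 8). Ben gets 9.
Every other cell has a profitable deviation for at least one player. Highest of {7, 9} is 9.

9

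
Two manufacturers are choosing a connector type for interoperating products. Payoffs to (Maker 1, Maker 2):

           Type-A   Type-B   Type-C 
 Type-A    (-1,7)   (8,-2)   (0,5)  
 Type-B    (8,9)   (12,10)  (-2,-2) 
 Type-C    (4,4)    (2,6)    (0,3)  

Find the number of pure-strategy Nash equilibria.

1

Both Type-B: Maker 1 gets 12 (best alternative 8); Maker 2 gets 10 (best alternative 9). Neither deviates — NE.
Both Type-C is not a NE: Maker 2 would switch to Type-B (6 > 3).
No other cell survives both best-response checks, so there is 1 pure NE.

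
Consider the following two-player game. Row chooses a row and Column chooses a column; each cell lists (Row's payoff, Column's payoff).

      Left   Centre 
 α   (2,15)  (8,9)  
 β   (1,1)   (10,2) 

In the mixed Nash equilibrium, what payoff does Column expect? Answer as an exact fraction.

3

Row mixes with probability p on α, chosen so Column is indifferent: 15p + 1(1−p) = 9p + 2(1−p) gives p = 1/7.
Column's expected payoff is 15·1/7 + 1·6/7 = 3.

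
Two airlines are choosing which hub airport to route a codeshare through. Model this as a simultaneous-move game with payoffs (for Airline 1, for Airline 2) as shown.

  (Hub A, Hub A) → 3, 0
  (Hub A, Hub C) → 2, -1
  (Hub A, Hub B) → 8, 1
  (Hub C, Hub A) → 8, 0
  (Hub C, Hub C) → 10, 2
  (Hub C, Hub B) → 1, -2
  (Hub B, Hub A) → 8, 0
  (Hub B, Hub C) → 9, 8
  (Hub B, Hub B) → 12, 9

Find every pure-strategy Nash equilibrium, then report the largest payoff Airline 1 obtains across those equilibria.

Both Hub C is a pure NE (Airline 1: 10 ≥ 9; Airline 2: 2 ≥ 0). Airline 1 gets 10.
Both Hub B is a pure NE (Airline 1: 12 ≥ 8; Airline 2: 9 ≥ 8). Airline 1 gets 12.
Every other cell has a profitable deviation for at least one player. Highest of {10, 12} is 12.

12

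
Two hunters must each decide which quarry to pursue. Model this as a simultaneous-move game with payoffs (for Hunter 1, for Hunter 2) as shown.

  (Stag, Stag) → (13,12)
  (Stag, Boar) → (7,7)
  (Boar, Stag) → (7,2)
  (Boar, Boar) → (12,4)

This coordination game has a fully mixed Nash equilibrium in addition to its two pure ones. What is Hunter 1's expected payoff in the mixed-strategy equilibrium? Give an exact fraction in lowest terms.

107/11

Hunter 2 mixes with probability q on Stag, chosen so Hunter 1 is indifferent: 13q + 7(1−q) = 7q + 12(1−q) gives q = 5/11.
Hunter 1's expected payoff (from either row, since indifferent) is 13·5/11 + 7·6/11 = 107/11.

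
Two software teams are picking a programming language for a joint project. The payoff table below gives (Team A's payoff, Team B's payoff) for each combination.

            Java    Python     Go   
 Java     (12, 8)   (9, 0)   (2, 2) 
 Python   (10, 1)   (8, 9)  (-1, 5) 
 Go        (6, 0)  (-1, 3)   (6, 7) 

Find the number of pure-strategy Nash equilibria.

Both Java: Team A gets 12 (best alternative 10); Team B gets 8 (best alternative 2). Neither deviates — NE.
Both Go: Team A gets 6 (best alternative 2); Team B gets 7 (best alternative 3). Neither deviates — NE.
Both Python is not a NE: Team A would switch to Java (9 > 8).
No other cell survives both best-response checks, so there are 2 pure NE.

2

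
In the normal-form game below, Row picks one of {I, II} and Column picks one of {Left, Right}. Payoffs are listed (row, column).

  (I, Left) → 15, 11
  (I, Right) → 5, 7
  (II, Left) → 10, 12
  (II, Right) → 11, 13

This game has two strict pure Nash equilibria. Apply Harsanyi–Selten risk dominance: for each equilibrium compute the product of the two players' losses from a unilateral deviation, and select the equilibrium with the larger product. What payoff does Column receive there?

11

At (I, Left): Row loses 15 − 10 = 5 by deviating; Column loses 11 − 7 = 4. Product = 5·4 = 20.
At (II, Right): Row loses 11 − 5 = 6 by deviating; Column loses 13 − 12 = 1. Product = 6·1 = 6.
20 > 6, so (I, Left) is risk-dominant. Column's payoff there is 11.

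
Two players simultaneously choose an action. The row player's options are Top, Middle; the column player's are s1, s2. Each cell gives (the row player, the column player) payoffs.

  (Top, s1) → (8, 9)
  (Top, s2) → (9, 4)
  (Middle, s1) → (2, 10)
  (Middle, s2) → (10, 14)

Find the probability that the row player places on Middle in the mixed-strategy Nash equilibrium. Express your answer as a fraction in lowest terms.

5/9

The row player's mix p on Top must make the column player indifferent between s1 and s2.
The column player's payoff from s1: 9p + 10(1−p). From s2: 4p + 14(1−p).
Set equal: 5p = 4(1−p) → p = 4/9.
Probability on Middle is 1 − 4/9 = 5/9.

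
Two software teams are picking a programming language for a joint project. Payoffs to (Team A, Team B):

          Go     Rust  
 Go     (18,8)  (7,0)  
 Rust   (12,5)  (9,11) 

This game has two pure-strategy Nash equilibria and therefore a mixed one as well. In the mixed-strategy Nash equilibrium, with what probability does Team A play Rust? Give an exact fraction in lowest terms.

Team A's mix p on Go must make Team B indifferent between Go and Rust.
Team B's payoff from Go: 8p + 5(1−p). From Rust: 0p + 11(1−p).
Set equal: 8p = 6(1−p) → p = 6/14 = 3/7.
Probability on Rust is 1 − 3/7 = 4/7.

4/7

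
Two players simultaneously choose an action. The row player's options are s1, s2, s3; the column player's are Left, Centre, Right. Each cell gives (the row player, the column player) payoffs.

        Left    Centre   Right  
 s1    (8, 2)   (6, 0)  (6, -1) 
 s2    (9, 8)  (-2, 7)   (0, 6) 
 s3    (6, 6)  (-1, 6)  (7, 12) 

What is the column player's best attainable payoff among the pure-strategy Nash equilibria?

12

(s2, Left) is a pure NE (the row player: 9 ≥ 8; the column player: 8 ≥ 7). The column player gets 8.
(s3, Right) is a pure NE (the row player: 7 ≥ 6; the column player: 12 ≥ 6). The column player gets 12.
Every other cell has a profitable deviation for at least one player. Highest of {8, 12} is 12.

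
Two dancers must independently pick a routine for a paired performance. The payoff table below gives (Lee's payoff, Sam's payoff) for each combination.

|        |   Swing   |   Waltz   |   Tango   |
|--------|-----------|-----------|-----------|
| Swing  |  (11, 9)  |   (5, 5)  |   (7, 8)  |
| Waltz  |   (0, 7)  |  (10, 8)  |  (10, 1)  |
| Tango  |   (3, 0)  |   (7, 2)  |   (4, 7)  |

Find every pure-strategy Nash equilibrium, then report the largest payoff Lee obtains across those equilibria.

11

Both Swing is a pure NE (Lee: 11 ≥ 3; Sam: 9 ≥ 8). Lee gets 11.
Both Waltz is a pure NE (Lee: 10 ≥ 7; Sam: 8 ≥ 7). Lee gets 10.
Every other cell has a profitable deviation for at least one player. Highest of {11, 10} is 11.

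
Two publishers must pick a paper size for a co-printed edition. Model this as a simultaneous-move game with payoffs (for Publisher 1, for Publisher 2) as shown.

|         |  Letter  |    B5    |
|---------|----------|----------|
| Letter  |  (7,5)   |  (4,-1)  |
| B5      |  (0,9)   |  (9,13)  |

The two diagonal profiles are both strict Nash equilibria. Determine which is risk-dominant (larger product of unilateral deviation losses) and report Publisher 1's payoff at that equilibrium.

7

At both Letter: Publisher 1 loses 7 − 0 = 7 by deviating; Publisher 2 loses 5 − (-1) = 6. Product = 7·6 = 42.
At both B5: Publisher 1 loses 9 − 4 = 5 by deviating; Publisher 2 loses 13 − 9 = 4. Product = 5·4 = 20.
42 > 20, so both Letter is risk-dominant. Publisher 1's payoff there is 7.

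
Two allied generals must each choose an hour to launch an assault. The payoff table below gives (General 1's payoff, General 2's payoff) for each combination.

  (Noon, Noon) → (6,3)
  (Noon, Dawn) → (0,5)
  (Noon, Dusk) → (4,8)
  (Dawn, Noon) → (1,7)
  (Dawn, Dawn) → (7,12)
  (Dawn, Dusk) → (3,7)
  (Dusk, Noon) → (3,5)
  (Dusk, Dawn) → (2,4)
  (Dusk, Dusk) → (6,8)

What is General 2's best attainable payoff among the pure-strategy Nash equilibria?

12

Both Dawn is a pure NE (General 1: 7 ≥ 2; General 2: 12 ≥ 7). General 2 gets 12.
Both Dusk is a pure NE (General 1: 6 ≥ 4; General 2: 8 ≥ 5). General 2 gets 8.
Every other cell has a profitable deviation for at least one player. Highest of {12, 8} is 12.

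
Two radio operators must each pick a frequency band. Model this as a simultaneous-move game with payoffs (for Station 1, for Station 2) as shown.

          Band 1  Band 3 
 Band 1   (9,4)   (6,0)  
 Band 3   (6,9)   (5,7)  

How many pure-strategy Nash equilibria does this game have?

1

Both Band 1: Station 1 gets 9 (best alternative 6); Station 2 gets 4 (best alternative 0). Neither deviates — NE.
Both Band 3 is not a NE: Station 1 would switch to Band 1 (6 > 5).
No other cell survives both best-response checks, so there is 1 pure NE.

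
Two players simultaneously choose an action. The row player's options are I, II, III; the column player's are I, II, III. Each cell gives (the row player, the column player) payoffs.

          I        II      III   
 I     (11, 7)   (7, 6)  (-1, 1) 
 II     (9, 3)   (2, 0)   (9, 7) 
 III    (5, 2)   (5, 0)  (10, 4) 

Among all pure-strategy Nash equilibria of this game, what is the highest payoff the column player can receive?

7

Both I is a pure NE (the row player: 11 ≥ 9; the column player: 7 ≥ 6). The column player gets 7.
Both III is a pure NE (the row player: 10 ≥ 9; the column player: 4 ≥ 2). The column player gets 4.
Every other cell has a profitable deviation for at least one player. Highest of {7, 4} is 7.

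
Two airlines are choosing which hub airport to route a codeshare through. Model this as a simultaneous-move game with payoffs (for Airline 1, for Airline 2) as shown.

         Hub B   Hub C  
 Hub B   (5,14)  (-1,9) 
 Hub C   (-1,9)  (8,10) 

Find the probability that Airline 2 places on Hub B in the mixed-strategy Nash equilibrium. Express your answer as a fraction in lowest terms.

Airline 2's mix q on Hub B must make Airline 1 indifferent between Hub B and Hub C.
Airline 1's payoff from Hub B: 5q + (-1)(1−q). From Hub C: (-1)q + 8(1−q).
Set equal: 6q = 9(1−q) → q = 9/15 = 3/5.

3/5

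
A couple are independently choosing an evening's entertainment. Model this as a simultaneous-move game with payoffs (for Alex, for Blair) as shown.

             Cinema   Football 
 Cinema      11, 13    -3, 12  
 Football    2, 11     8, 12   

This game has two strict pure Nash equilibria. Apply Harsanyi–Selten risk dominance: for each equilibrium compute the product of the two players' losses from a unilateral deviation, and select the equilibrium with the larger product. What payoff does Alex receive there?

8

At both Cinema: Alex loses 11 − 2 = 9 by deviating; Blair loses 13 − 12 = 1. Product = 9·1 = 9.
At both Football: Alex loses 8 − (-3) = 11 by deviating; Blair loses 12 − 11 = 1. Product = 11·1 = 11.
11 > 9, so both Football is risk-dominant. Alex's payoff there is 8.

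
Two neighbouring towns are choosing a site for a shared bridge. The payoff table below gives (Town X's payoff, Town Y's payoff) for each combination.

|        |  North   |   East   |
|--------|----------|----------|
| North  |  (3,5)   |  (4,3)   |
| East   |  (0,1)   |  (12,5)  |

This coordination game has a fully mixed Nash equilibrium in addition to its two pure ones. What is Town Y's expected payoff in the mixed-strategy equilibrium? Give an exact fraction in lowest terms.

Town X mixes with probability p on North, chosen so Town Y is indifferent: 5p + 1(1−p) = 3p + 5(1−p) gives p = 2/3.
Town Y's expected payoff is 5·2/3 + 1·1/3 = 11/3.

11/3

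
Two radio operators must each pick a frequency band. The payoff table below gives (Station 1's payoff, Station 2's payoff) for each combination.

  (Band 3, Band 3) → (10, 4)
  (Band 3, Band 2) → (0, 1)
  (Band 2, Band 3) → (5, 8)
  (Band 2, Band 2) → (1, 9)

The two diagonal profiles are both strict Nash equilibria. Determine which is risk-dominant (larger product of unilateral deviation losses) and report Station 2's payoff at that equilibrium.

4

At both Band 3: Station 1 loses 10 − 5 = 5 by deviating; Station 2 loses 4 − 1 = 3. Product = 5·3 = 15.
At both Band 2: Station 1 loses 1 − 0 = 1 by deviating; Station 2 loses 9 − 8 = 1. Product = 1·1 = 1.
15 > 1, so both Band 3 is risk-dominant. Station 2's payoff there is 4.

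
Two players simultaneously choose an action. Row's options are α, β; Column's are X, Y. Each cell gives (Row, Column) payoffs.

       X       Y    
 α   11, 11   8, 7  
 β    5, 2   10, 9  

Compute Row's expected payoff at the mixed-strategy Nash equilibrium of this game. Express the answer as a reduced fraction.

Column mixes with probability q on X, chosen so Row is indifferent: 11q + 8(1−q) = 5q + 10(1−q) gives q = 1/4.
Row's expected payoff (from either row, since indifferent) is 11·1/4 + 8·3/4 = 35/4.

35/4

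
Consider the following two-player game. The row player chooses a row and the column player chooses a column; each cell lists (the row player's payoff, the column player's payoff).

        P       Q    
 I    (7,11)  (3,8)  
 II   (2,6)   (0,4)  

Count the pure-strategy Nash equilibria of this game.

1

(I, P): the row player gets 7 (best alternative 2); the column player gets 11 (best alternative 8). Neither deviates — NE.
(II, Q) is not a NE: the row player would switch to I (3 > 0).
No other cell survives both best-response checks, so there is 1 pure NE.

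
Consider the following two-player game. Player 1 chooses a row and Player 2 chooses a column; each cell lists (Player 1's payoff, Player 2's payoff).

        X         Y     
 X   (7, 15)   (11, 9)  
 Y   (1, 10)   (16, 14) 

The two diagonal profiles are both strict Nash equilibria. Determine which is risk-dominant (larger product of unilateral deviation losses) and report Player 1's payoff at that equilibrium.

7

At both X: Player 1 loses 7 − 1 = 6 by deviating; Player 2 loses 15 − 9 = 6. Product = 6·6 = 36.
At both Y: Player 1 loses 16 − 11 = 5 by deviating; Player 2 loses 14 − 10 = 4. Product = 5·4 = 20.
36 > 20, so both X is risk-dominant. Player 1's payoff there is 7.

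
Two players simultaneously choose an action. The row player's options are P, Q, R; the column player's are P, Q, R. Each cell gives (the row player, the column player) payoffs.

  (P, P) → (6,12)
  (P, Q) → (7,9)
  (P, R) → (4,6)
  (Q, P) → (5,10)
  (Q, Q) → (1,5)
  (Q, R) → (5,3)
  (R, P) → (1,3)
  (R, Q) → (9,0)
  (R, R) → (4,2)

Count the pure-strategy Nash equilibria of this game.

Both P: the row player gets 6 (best alternative 5); the column player gets 12 (best alternative 9). Neither deviates — NE.
Both Q is not a NE: the row player would switch to R (9 > 1).
No other cell survives both best-response checks, so there is 1 pure NE.

1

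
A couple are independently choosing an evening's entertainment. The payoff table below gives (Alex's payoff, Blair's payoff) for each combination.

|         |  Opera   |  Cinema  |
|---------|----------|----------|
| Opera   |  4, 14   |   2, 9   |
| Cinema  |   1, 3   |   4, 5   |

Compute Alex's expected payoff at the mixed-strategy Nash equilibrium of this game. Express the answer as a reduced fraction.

Blair mixes with probability q on Opera, chosen so Alex is indifferent: 4q + 2(1−q) = 1q + 4(1−q) gives q = 2/5.
Alex's expected payoff (from either row, since indifferent) is 4·2/5 + 2·3/5 = 14/5.

14/5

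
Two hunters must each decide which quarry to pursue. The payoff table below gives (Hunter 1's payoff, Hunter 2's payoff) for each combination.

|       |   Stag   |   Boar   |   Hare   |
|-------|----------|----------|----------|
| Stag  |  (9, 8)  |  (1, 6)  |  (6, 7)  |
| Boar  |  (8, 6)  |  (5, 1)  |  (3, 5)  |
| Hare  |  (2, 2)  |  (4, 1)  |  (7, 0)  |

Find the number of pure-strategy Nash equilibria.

Both Stag: Hunter 1 gets 9 (best alternative 8); Hunter 2 gets 8 (best alternative 7). Neither deviates — NE.
Both Boar is not a NE: Hunter 2 would switch to Stag (6 > 1).
No other cell survives both best-response checks, so there is 1 pure NE.

1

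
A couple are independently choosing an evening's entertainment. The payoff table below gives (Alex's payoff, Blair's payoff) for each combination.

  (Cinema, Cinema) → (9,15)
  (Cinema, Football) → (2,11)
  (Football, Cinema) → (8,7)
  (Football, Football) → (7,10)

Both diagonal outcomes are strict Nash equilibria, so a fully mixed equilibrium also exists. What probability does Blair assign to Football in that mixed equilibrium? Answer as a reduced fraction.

1/6

Blair's mix q on Cinema must make Alex indifferent between Cinema and Football.
Alex's payoff from Cinema: 9q + 2(1−q). From Football: 8q + 7(1−q).
Set equal: 1q = 5(1−q) → q = 5/6.
Probability on Football is 1 − 5/6 = 1/6.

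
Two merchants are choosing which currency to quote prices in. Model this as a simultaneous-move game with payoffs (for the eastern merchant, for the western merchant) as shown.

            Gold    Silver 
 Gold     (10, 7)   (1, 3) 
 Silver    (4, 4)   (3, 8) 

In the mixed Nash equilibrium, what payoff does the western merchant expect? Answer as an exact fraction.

The eastern merchant mixes with probability p on Gold, chosen so the western merchant is indifferent: 7p + 4(1−p) = 3p + 8(1−p) gives p = 1/2.
The western merchant's expected payoff is 7·1/2 + 4·1/2 = 11/2.

11/2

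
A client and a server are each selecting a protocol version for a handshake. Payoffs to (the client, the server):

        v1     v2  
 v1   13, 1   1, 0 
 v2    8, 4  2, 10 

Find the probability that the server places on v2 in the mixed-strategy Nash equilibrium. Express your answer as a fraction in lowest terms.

The server's mix q on v1 must make the client indifferent between v1 and v2.
The client's payoff from v1: 13q + 1(1−q). From v2: 8q + 2(1−q).
Set equal: 5q = 1(1−q) → q = 1/6.
Probability on v2 is 1 − 1/6 = 5/6.

5/6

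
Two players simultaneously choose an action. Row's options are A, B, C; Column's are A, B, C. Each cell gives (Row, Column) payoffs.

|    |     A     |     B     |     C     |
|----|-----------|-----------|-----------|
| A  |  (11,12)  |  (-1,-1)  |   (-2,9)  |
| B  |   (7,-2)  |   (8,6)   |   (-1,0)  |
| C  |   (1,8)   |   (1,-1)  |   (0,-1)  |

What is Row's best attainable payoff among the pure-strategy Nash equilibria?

Both A is a pure NE (Row: 11 ≥ 7; Column: 12 ≥ 9). Row gets 11.
Both B is a pure NE (Row: 8 ≥ 1; Column: 6 ≥ 0). Row gets 8.
Every other cell has a profitable deviation for at least one player. Highest of {11, 8} is 11.

11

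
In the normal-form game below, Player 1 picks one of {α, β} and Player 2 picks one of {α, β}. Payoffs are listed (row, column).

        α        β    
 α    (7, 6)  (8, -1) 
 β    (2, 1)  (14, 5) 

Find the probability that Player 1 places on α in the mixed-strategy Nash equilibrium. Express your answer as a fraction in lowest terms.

4/11

Player 1's mix p on α must make Player 2 indifferent between α and β.
Player 2's payoff from α: 6p + 1(1−p). From β: (-1)p + 5(1−p).
Set equal: 7p = 4(1−p) → p = 4/11.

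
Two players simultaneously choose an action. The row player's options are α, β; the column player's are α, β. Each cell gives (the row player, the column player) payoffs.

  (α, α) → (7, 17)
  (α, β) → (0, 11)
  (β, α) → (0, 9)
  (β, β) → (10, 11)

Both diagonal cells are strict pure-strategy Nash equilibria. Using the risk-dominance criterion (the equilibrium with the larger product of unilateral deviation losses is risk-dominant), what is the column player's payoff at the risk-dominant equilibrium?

At both α: the row player loses 7 − 0 = 7 by deviating; the column player loses 17 − 11 = 6. Product = 7·6 = 42.
At both β: the row player loses 10 − 0 = 10 by deviating; the column player loses 11 − 9 = 2. Product = 10·2 = 20.
42 > 20, so both α is risk-dominant. The column player's payoff there is 17.

17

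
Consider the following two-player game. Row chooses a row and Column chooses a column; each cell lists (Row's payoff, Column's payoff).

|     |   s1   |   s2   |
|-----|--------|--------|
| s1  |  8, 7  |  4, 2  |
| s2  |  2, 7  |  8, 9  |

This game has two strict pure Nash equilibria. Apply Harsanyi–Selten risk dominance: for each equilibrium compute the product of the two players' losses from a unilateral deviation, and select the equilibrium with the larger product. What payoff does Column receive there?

7

At both s1: Row loses 8 − 2 = 6 by deviating; Column loses 7 − 2 = 5. Product = 6·5 = 30.
At both s2: Row loses 8 − 4 = 4 by deviating; Column loses 9 − 7 = 2. Product = 4·2 = 8.
30 > 8, so both s1 is risk-dominant. Column's payoff there is 7.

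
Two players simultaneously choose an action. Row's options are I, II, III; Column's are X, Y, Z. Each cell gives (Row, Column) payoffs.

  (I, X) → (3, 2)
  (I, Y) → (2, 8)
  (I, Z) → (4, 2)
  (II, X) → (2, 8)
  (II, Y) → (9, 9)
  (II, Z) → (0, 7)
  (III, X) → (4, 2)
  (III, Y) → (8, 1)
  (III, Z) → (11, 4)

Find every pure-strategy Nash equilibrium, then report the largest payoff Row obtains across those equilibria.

11

(II, Y) is a pure NE (Row: 9 ≥ 8; Column: 9 ≥ 8). Row gets 9.
(III, Z) is a pure NE (Row: 11 ≥ 4; Column: 4 ≥ 2). Row gets 11.
Every other cell has a profitable deviation for at least one player. Highest of {9, 11} is 11.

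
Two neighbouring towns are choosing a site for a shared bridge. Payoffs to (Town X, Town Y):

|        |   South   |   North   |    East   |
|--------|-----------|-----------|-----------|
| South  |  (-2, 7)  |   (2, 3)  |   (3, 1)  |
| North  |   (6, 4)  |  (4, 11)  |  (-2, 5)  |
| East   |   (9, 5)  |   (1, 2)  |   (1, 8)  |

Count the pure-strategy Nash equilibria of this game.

1

Both North: Town X gets 4 (best alternative 2); Town Y gets 11 (best alternative 5). Neither deviates — NE.
Both East is not a NE: Town X would switch to South (3 > 1).
No other cell survives both best-response checks, so there is 1 pure NE.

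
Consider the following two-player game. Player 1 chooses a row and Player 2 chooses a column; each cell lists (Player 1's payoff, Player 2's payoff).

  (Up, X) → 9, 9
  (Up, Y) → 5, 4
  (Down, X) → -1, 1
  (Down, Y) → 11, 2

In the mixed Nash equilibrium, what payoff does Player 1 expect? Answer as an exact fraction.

Player 2 mixes with probability q on X, chosen so Player 1 is indifferent: 9q + 5(1−q) = (-1)q + 11(1−q) gives q = 3/8.
Player 1's expected payoff (from either row, since indifferent) is 9·3/8 + 5·5/8 = 13/2.

13/2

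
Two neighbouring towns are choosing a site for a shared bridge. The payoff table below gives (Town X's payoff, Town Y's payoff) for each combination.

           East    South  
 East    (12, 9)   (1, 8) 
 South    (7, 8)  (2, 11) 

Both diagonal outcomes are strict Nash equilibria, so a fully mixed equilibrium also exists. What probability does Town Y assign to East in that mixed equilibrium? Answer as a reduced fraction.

Town Y's mix q on East must make Town X indifferent between East and South.
Town X's payoff from East: 12q + 1(1−q). From South: 7q + 2(1−q).
Set equal: 5q = 1(1−q) → q = 1/6.

1/6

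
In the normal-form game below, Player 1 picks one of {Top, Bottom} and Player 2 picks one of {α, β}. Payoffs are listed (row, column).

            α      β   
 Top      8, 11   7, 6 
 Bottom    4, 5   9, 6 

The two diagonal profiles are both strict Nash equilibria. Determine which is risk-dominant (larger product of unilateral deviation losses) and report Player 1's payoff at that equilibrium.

8

At (Top, α): Player 1 loses 8 − 4 = 4 by deviating; Player 2 loses 11 − 6 = 5. Product = 4·5 = 20.
At (Bottom, β): Player 1 loses 9 − 7 = 2 by deviating; Player 2 loses 6 − 5 = 1. Product = 2·1 = 2.
20 > 2, so (Top, α) is risk-dominant. Player 1's payoff there is 8.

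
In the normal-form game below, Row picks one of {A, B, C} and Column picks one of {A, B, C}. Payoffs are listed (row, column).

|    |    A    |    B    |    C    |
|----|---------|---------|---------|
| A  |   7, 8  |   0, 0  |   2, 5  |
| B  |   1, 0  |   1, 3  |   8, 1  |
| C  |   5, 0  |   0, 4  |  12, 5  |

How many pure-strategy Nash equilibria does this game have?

3

Both A: Row gets 7 (best alternative 5); Column gets 8 (best alternative 5). Neither deviates — NE.
Both B: Row gets 1 (best alternative 0); Column gets 3 (best alternative 1). Neither deviates — NE.
Both C: Row gets 12 (best alternative 8); Column gets 5 (best alternative 4). Neither deviates — NE.
(C, A) is not a NE: Row would switch to A (7 > 5).
No other cell survives both best-response checks, so there are 3 pure NE.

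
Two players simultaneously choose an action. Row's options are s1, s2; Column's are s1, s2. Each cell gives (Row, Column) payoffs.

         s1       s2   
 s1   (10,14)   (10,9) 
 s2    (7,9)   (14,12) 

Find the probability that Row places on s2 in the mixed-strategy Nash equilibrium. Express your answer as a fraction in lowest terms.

5/8

Row's mix p on s1 must make Column indifferent between s1 and s2.
Column's payoff from s1: 14p + 9(1−p). From s2: 9p + 12(1−p).
Set equal: 5p = 3(1−p) → p = 3/8.
Probability on s2 is 1 − 3/8 = 5/8.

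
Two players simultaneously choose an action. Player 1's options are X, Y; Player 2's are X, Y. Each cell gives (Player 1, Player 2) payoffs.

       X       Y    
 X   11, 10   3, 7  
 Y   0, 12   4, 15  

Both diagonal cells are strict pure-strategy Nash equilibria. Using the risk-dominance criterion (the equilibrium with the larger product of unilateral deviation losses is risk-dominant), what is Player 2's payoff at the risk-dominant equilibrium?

At both X: Player 1 loses 11 − 0 = 11 by deviating; Player 2 loses 10 − 7 = 3. Product = 11·3 = 33.
At both Y: Player 1 loses 4 − 3 = 1 by deviating; Player 2 loses 15 − 12 = 3. Product = 1·3 = 3.
33 > 3, so both X is risk-dominant. Player 2's payoff there is 10.

10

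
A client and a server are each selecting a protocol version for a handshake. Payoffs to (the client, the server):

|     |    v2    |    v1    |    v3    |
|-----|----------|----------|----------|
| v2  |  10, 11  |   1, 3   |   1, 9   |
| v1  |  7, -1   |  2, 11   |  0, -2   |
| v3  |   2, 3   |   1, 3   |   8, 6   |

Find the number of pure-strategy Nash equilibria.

3

Both v2: the client gets 10 (best alternative 7); the server gets 11 (best alternative 9). Neither deviates — NE.
Both v1: the client gets 2 (best alternative 1); the server gets 11 (best alternative -1). Neither deviates — NE.
Both v3: the client gets 8 (best alternative 1); the server gets 6 (best alternative 3). Neither deviates — NE.
(v1, v2) is not a NE: the client would switch to v2 (10 > 7).
No other cell survives both best-response checks, so there are 3 pure NE.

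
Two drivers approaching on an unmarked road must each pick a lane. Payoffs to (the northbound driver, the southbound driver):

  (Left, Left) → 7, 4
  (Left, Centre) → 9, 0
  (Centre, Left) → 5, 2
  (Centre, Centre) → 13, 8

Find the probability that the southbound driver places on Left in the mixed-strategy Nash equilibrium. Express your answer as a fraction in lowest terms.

The southbound driver's mix q on Left must make the northbound driver indifferent between Left and Centre.
The northbound driver's payoff from Left: 7q + 9(1−q). From Centre: 5q + 13(1−q).
Set equal: 2q = 4(1−q) → q = 4/6 = 2/3.

2/3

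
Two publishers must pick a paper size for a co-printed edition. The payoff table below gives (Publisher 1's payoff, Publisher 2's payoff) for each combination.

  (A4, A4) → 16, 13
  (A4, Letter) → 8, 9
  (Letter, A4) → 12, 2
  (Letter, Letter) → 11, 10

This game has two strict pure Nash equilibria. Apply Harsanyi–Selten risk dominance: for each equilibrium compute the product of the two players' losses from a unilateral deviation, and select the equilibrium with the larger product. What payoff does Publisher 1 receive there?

At both A4: Publisher 1 loses 16 − 12 = 4 by deviating; Publisher 2 loses 13 − 9 = 4. Product = 4·4 = 16.
At both Letter: Publisher 1 loses 11 − 8 = 3 by deviating; Publisher 2 loses 10 − 2 = 8. Product = 3·8 = 24.
24 > 16, so both Letter is risk-dominant. Publisher 1's payoff there is 11.

11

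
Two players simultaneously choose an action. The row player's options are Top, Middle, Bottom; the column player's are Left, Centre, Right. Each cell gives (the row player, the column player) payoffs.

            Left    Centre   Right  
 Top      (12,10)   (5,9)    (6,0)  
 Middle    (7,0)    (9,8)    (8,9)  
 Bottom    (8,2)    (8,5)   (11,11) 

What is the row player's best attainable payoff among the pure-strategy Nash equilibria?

(Top, Left) is a pure NE (the row player: 12 ≥ 8; the column player: 10 ≥ 9). The row player gets 12.
(Bottom, Right) is a pure NE (the row player: 11 ≥ 8; the column player: 11 ≥ 5). The row player gets 11.
Every other cell has a profitable deviation for at least one player. Highest of {12, 11} is 12.

12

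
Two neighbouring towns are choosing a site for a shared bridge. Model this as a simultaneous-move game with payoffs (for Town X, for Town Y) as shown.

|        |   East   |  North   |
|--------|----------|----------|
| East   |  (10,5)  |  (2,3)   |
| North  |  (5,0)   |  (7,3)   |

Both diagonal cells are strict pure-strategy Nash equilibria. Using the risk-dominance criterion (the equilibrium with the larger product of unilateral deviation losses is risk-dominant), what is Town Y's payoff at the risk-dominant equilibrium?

At both East: Town X loses 10 − 5 = 5 by deviating; Town Y loses 5 − 3 = 2. Product = 5·2 = 10.
At both North: Town X loses 7 − 2 = 5 by deviating; Town Y loses 3 − 0 = 3. Product = 5·3 = 15.
15 > 10, so both North is risk-dominant. Town Y's payoff there is 3.

3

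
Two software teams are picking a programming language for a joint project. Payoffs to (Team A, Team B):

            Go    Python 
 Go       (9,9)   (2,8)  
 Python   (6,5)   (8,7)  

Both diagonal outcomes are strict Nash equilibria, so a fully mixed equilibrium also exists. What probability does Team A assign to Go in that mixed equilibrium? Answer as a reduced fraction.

Team A's mix p on Go must make Team B indifferent between Go and Python.
Team B's payoff from Go: 9p + 5(1−p). From Python: 8p + 7(1−p).
Set equal: 1p = 2(1−p) → p = 2/3.

2/3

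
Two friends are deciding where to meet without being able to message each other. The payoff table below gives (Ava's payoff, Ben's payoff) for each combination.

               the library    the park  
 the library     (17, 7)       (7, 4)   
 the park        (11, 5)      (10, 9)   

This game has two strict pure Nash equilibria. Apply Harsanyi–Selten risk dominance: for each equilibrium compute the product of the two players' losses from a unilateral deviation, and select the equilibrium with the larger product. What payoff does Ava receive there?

At both the library: Ava loses 17 − 11 = 6 by deviating; Ben loses 7 − 4 = 3. Product = 6·3 = 18.
At both the park: Ava loses 10 − 7 = 3 by deviating; Ben loses 9 − 5 = 4. Product = 3·4 = 12.
18 > 12, so both the library is risk-dominant. Ava's payoff there is 17.

17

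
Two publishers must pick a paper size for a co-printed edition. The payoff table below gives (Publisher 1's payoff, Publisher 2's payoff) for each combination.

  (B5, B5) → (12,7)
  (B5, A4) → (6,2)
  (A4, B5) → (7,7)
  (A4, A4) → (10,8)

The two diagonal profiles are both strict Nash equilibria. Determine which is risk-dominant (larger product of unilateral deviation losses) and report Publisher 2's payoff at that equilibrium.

7

At both B5: Publisher 1 loses 12 − 7 = 5 by deviating; Publisher 2 loses 7 − 2 = 5. Product = 5·5 = 25.
At both A4: Publisher 1 loses 10 − 6 = 4 by deviating; Publisher 2 loses 8 − 7 = 1. Product = 4·1 = 4.
25 > 4, so both B5 is risk-dominant. Publisher 2's payoff there is 7.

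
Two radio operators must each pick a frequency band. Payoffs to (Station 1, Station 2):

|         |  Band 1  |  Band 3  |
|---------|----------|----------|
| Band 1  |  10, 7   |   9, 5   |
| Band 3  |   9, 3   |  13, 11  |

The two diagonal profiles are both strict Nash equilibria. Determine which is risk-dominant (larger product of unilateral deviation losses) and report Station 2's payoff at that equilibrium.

11

At both Band 1: Station 1 loses 10 − 9 = 1 by deviating; Station 2 loses 7 − 5 = 2. Product = 1·2 = 2.
At both Band 3: Station 1 loses 13 − 9 = 4 by deviating; Station 2 loses 11 − 3 = 8. Product = 4·8 = 32.
32 > 2, so both Band 3 is risk-dominant. Station 2's payoff there is 11.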